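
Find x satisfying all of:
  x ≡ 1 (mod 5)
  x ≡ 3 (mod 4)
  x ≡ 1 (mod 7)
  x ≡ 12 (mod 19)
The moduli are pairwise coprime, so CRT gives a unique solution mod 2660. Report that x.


Product of moduli M = 5 · 4 · 7 · 19 = 2660.
Merge one congruence at a time:
  Start: x ≡ 1 (mod 5).
  Combine with x ≡ 3 (mod 4); new modulus lcm = 20.
    Write x = 1 + 5·t and substitute into x ≡ 3 (mod 4): 5·t ≡ 3 − 1 = 2 (mod 4).
    Reduce coefficients mod 4: 1·t ≡ 2 (mod 4).
    So t ≡ 2 (mod 4).
    Then x = 1 + 5·2 = 11, valid modulo lcm(5, 4) = 20: x ≡ 11 (mod 20).
  Combine with x ≡ 1 (mod 7); new modulus lcm = 140.
    Write x = 11 + 20·t and substitute into x ≡ 1 (mod 7): 20·t ≡ 1 − 11 = -10 (mod 7).
    Reduce coefficients mod 7: 6·t ≡ 4 (mod 7).
    The inverse of 6 mod 7 is 6 (since 6·6 = 36 = 5·7 + 1), so t ≡ 6·4 = 24 ≡ 3 (mod 7).
    Then x = 11 + 20·3 = 71, valid modulo lcm(20, 7) = 140: x ≡ 71 (mod 140).
  Combine with x ≡ 12 (mod 19); new modulus lcm = 2660.
    Write x = 71 + 140·t and substitute into x ≡ 12 (mod 19): 140·t ≡ 12 − 71 = -59 (mod 19).
    Reduce coefficients mod 19: 7·t ≡ 17 (mod 19).
    The inverse of 7 mod 19 is 11 (since 7·11 = 77 = 4·19 + 1), so t ≡ 11·17 = 187 ≡ 16 (mod 19).
    Then x = 71 + 140·16 = 2311, valid modulo lcm(140, 19) = 2660: x ≡ 2311 (mod 2660).
Verify against each original: 2311 mod 5 = 1, 2311 mod 4 = 3, 2311 mod 7 = 1, 2311 mod 19 = 12.

x ≡ 2311 (mod 2660).


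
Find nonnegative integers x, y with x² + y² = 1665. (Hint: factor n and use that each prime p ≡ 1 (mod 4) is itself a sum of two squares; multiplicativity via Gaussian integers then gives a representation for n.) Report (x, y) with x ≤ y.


Step 1: Factor n = 1665 = 3^2 · 5 · 37.
Step 2: Check the mod-4 condition on each prime factor: 3 ≡ 3 (mod 4), exponent 2 (must be even); 5 ≡ 1 (mod 4), exponent 1; 37 ≡ 1 (mod 4), exponent 1.
All primes ≡ 3 (mod 4) appear to even exponent (or don't appear), so by the two-squares theorem n IS expressible as a sum of two squares.
Step 3: Build a representation. Group n = k² · m with k = 3 and m = 5 · 37 = 185 (a product of primes ≡ 1 (mod 4)); a representation of m scales to one of n via (k·x)² + (k·y)² = k²(x² + y²). Each prime p ≡ 1 (mod 4) is itself a sum of two squares; find a² by testing p − a² for a perfect square:
  5: 5 − 1² = 4 = 2² ⇒ 5 = 1² + 2².
  37: 37 − 1² = 36 = 6² ⇒ 37 = 1² + 6².
  Combine using the Brahmagupta–Fibonacci identity (a² + b²)(c² + d²) = (ac − bd)² + (ad + bc)² = (ac + bd)² + (ad − bc)²:
  5 · 37 = 185: from (1² + 2²)(1² + 6²), take (1·1 − 2·6, 1·6 + 2·1) = (1 − 12, 6 + 2) = (-11, 8); dropping signs (only squares matter) gives (11, 8); check 11² + 8² = 121 + 64 = 185 ✓.
  Scale by k = 3: (3·11, 3·8) = (33, 24).
Step 4: Order so x ≤ y and verify: 24² + 33² = 576 + 1089 = 1665 = n. ✓

n = 1665 = 24² + 33² (one valid representation with x ≤ y).


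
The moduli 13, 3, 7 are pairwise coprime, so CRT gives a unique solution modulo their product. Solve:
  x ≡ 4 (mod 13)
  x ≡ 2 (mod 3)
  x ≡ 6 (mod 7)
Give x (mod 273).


Moduli 13, 3, 7 are pairwise coprime; by CRT there is a unique solution modulo M = 13 · 3 · 7 = 273.
Solve pairwise, accumulating the modulus:
  Start with x ≡ 4 (mod 13).
  Combine with x ≡ 2 (mod 3): since gcd(13, 3) = 1, we get a unique residue mod 39.
    Write x = 4 + 13·t and substitute into x ≡ 2 (mod 3): 13·t ≡ 2 − 4 = -2 (mod 3).
    Reduce coefficients mod 3: 1·t ≡ 1 (mod 3).
    So t ≡ 1 (mod 3).
    Then x = 4 + 13·1 = 17, valid modulo lcm(13, 3) = 39: x ≡ 17 (mod 39).
  Combine with x ≡ 6 (mod 7): since gcd(39, 7) = 1, we get a unique residue mod 273.
    Write x = 17 + 39·t and substitute into x ≡ 6 (mod 7): 39·t ≡ 6 − 17 = -11 (mod 7).
    Reduce coefficients mod 7: 4·t ≡ 3 (mod 7).
    The inverse of 4 mod 7 is 2 (since 4·2 = 8 = 1·7 + 1), so t ≡ 2·3 = 6 ≡ 6 (mod 7).
    Then x = 17 + 39·6 = 251, valid modulo lcm(39, 7) = 273: x ≡ 251 (mod 273).
Verify: 251 mod 13 = 4 ✓, 251 mod 3 = 2 ✓, 251 mod 7 = 6 ✓.

x ≡ 251 (mod 273).


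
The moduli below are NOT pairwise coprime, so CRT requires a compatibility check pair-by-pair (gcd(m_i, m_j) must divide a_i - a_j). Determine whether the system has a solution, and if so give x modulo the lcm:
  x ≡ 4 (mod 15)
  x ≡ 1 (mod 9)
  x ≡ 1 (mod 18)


Moduli 15, 9, 18 are not pairwise coprime, so CRT works modulo lcm(m_i) when all pairwise compatibility conditions hold.
Pairwise compatibility: gcd(m_i, m_j) must divide a_i - a_j for every pair.
Merge one congruence at a time:
  Start: x ≡ 4 (mod 15).
  Combine with x ≡ 1 (mod 9): gcd(15, 9) = 3; 1 - 4 = -3, which IS divisible by 3, so compatible.
    Write x = 4 + 15·t and substitute into x ≡ 1 (mod 9): 15·t ≡ 1 − 4 = -3 (mod 9).
    Divide the congruence (and modulus) by g = 3: 5·t ≡ -1 (mod 3).
    Reduce coefficients mod 3: 2·t ≡ 2 (mod 3).
    The inverse of 2 mod 3 is 2 (since 2·2 = 4 = 1·3 + 1), so t ≡ 2·2 = 4 ≡ 1 (mod 3).
    Then x = 4 + 15·1 = 19, valid modulo lcm(15, 9) = 45: x ≡ 19 (mod 45).
  Combine with x ≡ 1 (mod 18): gcd(45, 18) = 9; 1 - 19 = -18, which IS divisible by 9, so compatible.
    Write x = 19 + 45·t and substitute into x ≡ 1 (mod 18): 45·t ≡ 1 − 19 = -18 (mod 18).
    Divide the congruence (and modulus) by g = 9: 5·t ≡ -2 (mod 2).
    Reduce coefficients mod 2: 1·t ≡ 0 (mod 2).
    So t ≡ 0 (mod 2).
    Then x = 19 + 45·0 = 19, valid modulo lcm(45, 18) = 90: x ≡ 19 (mod 90).
Verify: 19 mod 15 = 4, 19 mod 9 = 1, 19 mod 18 = 1.

x ≡ 19 (mod 90).


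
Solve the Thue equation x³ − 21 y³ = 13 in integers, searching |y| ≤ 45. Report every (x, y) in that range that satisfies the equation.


The equation is x³ - 21y³ = 13. For fixed y, x³ = 21·y³ + 13, so a solution requires the RHS to be a perfect cube.
Strategy: iterate y from -45 to 45, compute RHS = 21·y³ + 13, and check whether it is a (positive or negative) perfect cube.
Check small values of y:
  y = 0: RHS = 13 is not a perfect cube.
  y = 1: RHS = 34 is not a perfect cube.
  y = -1: RHS = -8 = (-2)³ ⇒ x = -2 works.
  y = 2: RHS = 181 is not a perfect cube.
  y = -2: RHS = -155 is not a perfect cube.
  y = 3: RHS = 580 is not a perfect cube.
  y = -3: RHS = -554 is not a perfect cube.
Continuing, at y = -4: RHS = -1331 = (-11)³ ⇒ x = -11 works.
Searching the remaining y in |y| ≤ 45 finds no further solutions.
Collected solutions: (-2, -1), (-11, -4).

Solutions (with |y| ≤ 45): (-2, -1), (-11, -4).


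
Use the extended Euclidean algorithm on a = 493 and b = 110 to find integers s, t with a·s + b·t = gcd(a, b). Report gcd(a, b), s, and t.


Euclidean algorithm on (493, 110) — divide until remainder is 0:
  493 = 4 · 110 + 53
  110 = 2 · 53 + 4
  53 = 13 · 4 + 1
  4 = 4 · 1 + 0
gcd(493, 110) = 1.
Track Bezout coefficients alongside the remainders: start with r₀ = 493 = a·1 + b·0 (s = 1, t = 0) and r₁ = 110 = a·0 + b·1 (s = 0, t = 1); each new remainder r_{k+1} = r_{k-1} − q_k·r_k inherits s_{k+1} = s_{k-1} − q_k·s_k, t_{k+1} = t_{k-1} − q_k·t_k, so r_k = a·s_k + b·t_k at every step:
  q = 4: r = 53, s = 1 − 4·0 = 1, t = 0 − 4·1 = -4  (check: 493·1 + 110·(-4) = 53)
  q = 2: r = 4, s = 0 − 2·1 = -2, t = 1 − 2·(-4) = 9  (check: 493·(-2) + 110·9 = 4)
  q = 13: r = 1, s = 1 − 13·(-2) = 27, t = -4 − 13·9 = -121  (check: 493·27 + 110·(-121) = 1)
The row with r = 1 (the gcd) gives the Bezout coefficients s = 27, t = -121.
Result: 493 · (27) + 110 · (-121) = 1.

gcd(493, 110) = 1; s = 27, t = -121 (check: 493·27 + 110·(-121) = 1).


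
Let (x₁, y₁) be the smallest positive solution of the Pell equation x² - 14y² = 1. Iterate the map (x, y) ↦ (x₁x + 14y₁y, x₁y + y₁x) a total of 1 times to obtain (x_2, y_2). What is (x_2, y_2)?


Step 1: Find the fundamental solution (x₁, y₁) of x² - 14y² = 1.
  Expand √14 as a continued fraction. a₀ = ⌊√14⌋ = 3; iterate m_{k+1} = d_k·a_k − m_k, d_{k+1} = (14 − m_{k+1}²)/d_k, a_{k+1} = ⌊(a₀ + m_{k+1})/d_{k+1}⌋ (starting m₀ = 0, d₀ = 1), with convergents p_k = a_k·p_{k-1} + p_{k-2}, q_k = a_k·q_{k-1} + q_{k-2} (p₋₁ = 1, q₋₁ = 0):
  k = 0: a₀ = 3; p₀/q₀ = 3/1; p₀² − 14·q₀² = 9 − 14 = -5.
  k = 1: m = 3, d = 5, a = ⌊(3 + 3)/5⌋ = 1; p/q = (1·3 + 1)/(1·1 + 0) = 4/1; p² − 14·q² = 16 − 14 = 2.
  k = 2: m = 2, d = 2, a = ⌊(3 + 2)/2⌋ = 2; p/q = (2·4 + 3)/(2·1 + 1) = 11/3; p² − 14·q² = 121 − 126 = -5.
  k = 3: m = 2, d = 5, a = ⌊(3 + 2)/5⌋ = 1; p/q = (1·11 + 4)/(1·3 + 1) = 15/4; p² − 14·q² = 225 − 224 = 1.
  The first convergent with p² − 14·q² = 1 gives the fundamental solution (x₁, y₁) = (15, 4).
Step 2: Apply the recurrence (x_{n+1}, y_{n+1}) = (x₁x_n + 14y₁y_n, x₁y_n + y₁x_n) repeatedly.
  From (x_1, y_1) = (15, 4): x_2 = 15·15 + 14·4·4 = 449; y_2 = 15·4 + 4·15 = 120.
Step 3: Verify x_2² - 14·y_2² = 201601 - 201600 = 1 (should be 1). ✓

(x_1, y_1) = (15, 4); (x_2, y_2) = (449, 120).


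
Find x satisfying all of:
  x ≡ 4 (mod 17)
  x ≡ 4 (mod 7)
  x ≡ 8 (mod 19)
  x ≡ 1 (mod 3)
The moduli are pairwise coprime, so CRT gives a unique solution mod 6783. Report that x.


Product of moduli M = 17 · 7 · 19 · 3 = 6783.
Merge one congruence at a time:
  Start: x ≡ 4 (mod 17).
  Combine with x ≡ 4 (mod 7); new modulus lcm = 119.
    Write x = 4 + 17·t and substitute into x ≡ 4 (mod 7): 17·t ≡ 4 − 4 = 0 (mod 7).
    Reduce coefficients mod 7: 3·t ≡ 0 (mod 7).
    The inverse of 3 mod 7 is 5 (since 3·5 = 15 = 2·7 + 1), so t ≡ 5·0 = 0 ≡ 0 (mod 7).
    Then x = 4 + 17·0 = 4, valid modulo lcm(17, 7) = 119: x ≡ 4 (mod 119).
  Combine with x ≡ 8 (mod 19); new modulus lcm = 2261.
    Write x = 4 + 119·t and substitute into x ≡ 8 (mod 19): 119·t ≡ 8 − 4 = 4 (mod 19).
    Reduce coefficients mod 19: 5·t ≡ 4 (mod 19).
    The inverse of 5 mod 19 is 4 (since 5·4 = 20 = 1·19 + 1), so t ≡ 4·4 = 16 ≡ 16 (mod 19).
    Then x = 4 + 119·16 = 1908, valid modulo lcm(119, 19) = 2261: x ≡ 1908 (mod 2261).
  Combine with x ≡ 1 (mod 3); new modulus lcm = 6783.
    Write x = 1908 + 2261·t and substitute into x ≡ 1 (mod 3): 2261·t ≡ 1 − 1908 = -1907 (mod 3).
    Reduce coefficients mod 3: 2·t ≡ 1 (mod 3).
    The inverse of 2 mod 3 is 2 (since 2·2 = 4 = 1·3 + 1), so t ≡ 2·1 = 2 ≡ 2 (mod 3).
    Then x = 1908 + 2261·2 = 6430, valid modulo lcm(2261, 3) = 6783: x ≡ 6430 (mod 6783).
Verify against each original: 6430 mod 17 = 4, 6430 mod 7 = 4, 6430 mod 19 = 8, 6430 mod 3 = 1.

x ≡ 6430 (mod 6783).


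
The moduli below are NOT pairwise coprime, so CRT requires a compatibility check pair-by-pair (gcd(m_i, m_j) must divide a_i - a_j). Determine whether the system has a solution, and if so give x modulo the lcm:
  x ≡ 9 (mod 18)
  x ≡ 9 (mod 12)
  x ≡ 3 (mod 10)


Moduli 18, 12, 10 are not pairwise coprime, so CRT works modulo lcm(m_i) when all pairwise compatibility conditions hold.
Pairwise compatibility: gcd(m_i, m_j) must divide a_i - a_j for every pair.
Merge one congruence at a time:
  Start: x ≡ 9 (mod 18).
  Combine with x ≡ 9 (mod 12): gcd(18, 12) = 6; 9 - 9 = 0, which IS divisible by 6, so compatible.
    Write x = 9 + 18·t and substitute into x ≡ 9 (mod 12): 18·t ≡ 9 − 9 = 0 (mod 12).
    Divide the congruence (and modulus) by g = 6: 3·t ≡ 0 (mod 2).
    Reduce coefficients mod 2: 1·t ≡ 0 (mod 2).
    So t ≡ 0 (mod 2).
    Then x = 9 + 18·0 = 9, valid modulo lcm(18, 12) = 36: x ≡ 9 (mod 36).
  Combine with x ≡ 3 (mod 10): gcd(36, 10) = 2; 3 - 9 = -6, which IS divisible by 2, so compatible.
    Write x = 9 + 36·t and substitute into x ≡ 3 (mod 10): 36·t ≡ 3 − 9 = -6 (mod 10).
    Divide the congruence (and modulus) by g = 2: 18·t ≡ -3 (mod 5).
    Reduce coefficients mod 5: 3·t ≡ 2 (mod 5).
    The inverse of 3 mod 5 is 2 (since 3·2 = 6 = 1·5 + 1), so t ≡ 2·2 = 4 ≡ 4 (mod 5).
    Then x = 9 + 36·4 = 153, valid modulo lcm(36, 10) = 180: x ≡ 153 (mod 180).
Verify: 153 mod 18 = 9, 153 mod 12 = 9, 153 mod 10 = 3.

x ≡ 153 (mod 180).


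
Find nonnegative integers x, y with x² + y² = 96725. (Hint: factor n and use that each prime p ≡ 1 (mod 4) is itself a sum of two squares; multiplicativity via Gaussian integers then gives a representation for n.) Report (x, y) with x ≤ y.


Step 1: Factor n = 96725 = 5^2 · 53 · 73.
Step 2: Check the mod-4 condition on each prime factor: 5 ≡ 1 (mod 4), exponent 2; 53 ≡ 1 (mod 4), exponent 1; 73 ≡ 1 (mod 4), exponent 1.
All primes ≡ 3 (mod 4) appear to even exponent (or don't appear), so by the two-squares theorem n IS expressible as a sum of two squares.
Step 3: Build a representation. Group n = k² · m with k = 5 and m = 53 · 73 = 3869 (a product of primes ≡ 1 (mod 4)); a representation of m scales to one of n via (k·x)² + (k·y)² = k²(x² + y²). Each prime p ≡ 1 (mod 4) is itself a sum of two squares; find a² by testing p − a² for a perfect square:
  53: 53 − 1² = 52, 53 − 2² = 49 = 7² ⇒ 53 = 2² + 7².
  73: 73 − 1² = 72, 73 − 2² = 69, 73 − 3² = 64 = 8² ⇒ 73 = 3² + 8².
  Combine using the Brahmagupta–Fibonacci identity (a² + b²)(c² + d²) = (ac − bd)² + (ad + bc)² = (ac + bd)² + (ad − bc)²:
  53 · 73 = 3869: from (2² + 7²)(3² + 8²), take (2·3 − 7·8, 2·8 + 7·3) = (6 − 56, 16 + 21) = (-50, 37); dropping signs (only squares matter) gives (50, 37); check 50² + 37² = 2500 + 1369 = 3869 ✓.
  Scale by k = 5: (5·50, 5·37) = (250, 185).
Step 4: Order so x ≤ y and verify: 185² + 250² = 34225 + 62500 = 96725 = n. ✓

n = 96725 = 185² + 250² (one valid representation with x ≤ y).


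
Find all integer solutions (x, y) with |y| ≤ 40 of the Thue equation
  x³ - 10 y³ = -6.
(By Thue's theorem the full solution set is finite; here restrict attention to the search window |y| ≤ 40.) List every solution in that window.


The equation is x³ - 10y³ = -6. For fixed y, x³ = 10·y³ − 6, so a solution requires the RHS to be a perfect cube.
Strategy: iterate y from -40 to 40, compute RHS = 10·y³ − 6, and check whether it is a (positive or negative) perfect cube.
Check small values of y:
  y = 0: RHS = -6 is not a perfect cube.
  y = 1: RHS = 4 is not a perfect cube.
  y = -1: RHS = -16 is not a perfect cube.
  y = 2: RHS = 74 is not a perfect cube.
  y = -2: RHS = -86 is not a perfect cube.
  y = 3: RHS = 264 is not a perfect cube.
  y = -3: RHS = -276 is not a perfect cube.
Continuing the search up to |y| = 40 finds no solutions either.
No (x, y) in the scanned range satisfies the equation.

No integer solutions with |y| ≤ 40.


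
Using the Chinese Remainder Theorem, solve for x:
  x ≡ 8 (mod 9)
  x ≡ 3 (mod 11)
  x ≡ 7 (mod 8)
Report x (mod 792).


Moduli 9, 11, 8 are pairwise coprime; by CRT there is a unique solution modulo M = 9 · 11 · 8 = 792.
Solve pairwise, accumulating the modulus:
  Start with x ≡ 8 (mod 9).
  Combine with x ≡ 3 (mod 11): since gcd(9, 11) = 1, we get a unique residue mod 99.
    Write x = 8 + 9·t and substitute into x ≡ 3 (mod 11): 9·t ≡ 3 − 8 = -5 (mod 11).
    Reduce coefficients mod 11: 9·t ≡ 6 (mod 11).
    The inverse of 9 mod 11 is 5 (since 9·5 = 45 = 4·11 + 1), so t ≡ 5·6 = 30 ≡ 8 (mod 11).
    Then x = 8 + 9·8 = 80, valid modulo lcm(9, 11) = 99: x ≡ 80 (mod 99).
  Combine with x ≡ 7 (mod 8): since gcd(99, 8) = 1, we get a unique residue mod 792.
    Write x = 80 + 99·t and substitute into x ≡ 7 (mod 8): 99·t ≡ 7 − 80 = -73 (mod 8).
    Reduce coefficients mod 8: 3·t ≡ 7 (mod 8).
    The inverse of 3 mod 8 is 3 (since 3·3 = 9 = 1·8 + 1), so t ≡ 3·7 = 21 ≡ 5 (mod 8).
    Then x = 80 + 99·5 = 575, valid modulo lcm(99, 8) = 792: x ≡ 575 (mod 792).
Verify: 575 mod 9 = 8 ✓, 575 mod 11 = 3 ✓, 575 mod 8 = 7 ✓.

x ≡ 575 (mod 792).


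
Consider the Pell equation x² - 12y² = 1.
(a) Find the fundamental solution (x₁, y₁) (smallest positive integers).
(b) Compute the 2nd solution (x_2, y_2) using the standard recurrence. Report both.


Step 1: Find the fundamental solution (x₁, y₁) of x² - 12y² = 1.
  Expand √12 as a continued fraction. a₀ = ⌊√12⌋ = 3; iterate m_{k+1} = d_k·a_k − m_k, d_{k+1} = (12 − m_{k+1}²)/d_k, a_{k+1} = ⌊(a₀ + m_{k+1})/d_{k+1}⌋ (starting m₀ = 0, d₀ = 1), with convergents p_k = a_k·p_{k-1} + p_{k-2}, q_k = a_k·q_{k-1} + q_{k-2} (p₋₁ = 1, q₋₁ = 0):
  k = 0: a₀ = 3; p₀/q₀ = 3/1; p₀² − 12·q₀² = 9 − 12 = -3.
  k = 1: m = 3, d = 3, a = ⌊(3 + 3)/3⌋ = 2; p/q = (2·3 + 1)/(2·1 + 0) = 7/2; p² − 12·q² = 49 − 48 = 1.
  The first convergent with p² − 12·q² = 1 gives the fundamental solution (x₁, y₁) = (7, 2).
Step 2: Apply the recurrence (x_{n+1}, y_{n+1}) = (x₁x_n + 12y₁y_n, x₁y_n + y₁x_n) repeatedly.
  From (x_1, y_1) = (7, 2): x_2 = 7·7 + 12·2·2 = 97; y_2 = 7·2 + 2·7 = 28.
Step 3: Verify x_2² - 12·y_2² = 9409 - 9408 = 1 (should be 1). ✓

(x_1, y_1) = (7, 2); (x_2, y_2) = (97, 28).


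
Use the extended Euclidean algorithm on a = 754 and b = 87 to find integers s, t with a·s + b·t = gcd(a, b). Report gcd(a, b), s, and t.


Euclidean algorithm on (754, 87) — divide until remainder is 0:
  754 = 8 · 87 + 58
  87 = 1 · 58 + 29
  58 = 2 · 29 + 0
gcd(754, 87) = 29.
Track Bezout coefficients alongside the remainders: start with r₀ = 754 = a·1 + b·0 (s = 1, t = 0) and r₁ = 87 = a·0 + b·1 (s = 0, t = 1); each new remainder r_{k+1} = r_{k-1} − q_k·r_k inherits s_{k+1} = s_{k-1} − q_k·s_k, t_{k+1} = t_{k-1} − q_k·t_k, so r_k = a·s_k + b·t_k at every step:
  q = 8: r = 58, s = 1 − 8·0 = 1, t = 0 − 8·1 = -8  (check: 754·1 + 87·(-8) = 58)
  q = 1: r = 29, s = 0 − 1·1 = -1, t = 1 − 1·(-8) = 9  (check: 754·(-1) + 87·9 = 29)
The row with r = 29 (the gcd) gives the Bezout coefficients s = -1, t = 9.
Result: 754 · (-1) + 87 · (9) = 29.

gcd(754, 87) = 29; s = -1, t = 9 (check: 754·(-1) + 87·9 = 29).


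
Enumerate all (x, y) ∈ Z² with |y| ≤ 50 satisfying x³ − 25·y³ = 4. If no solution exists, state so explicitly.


The equation is x³ - 25y³ = 4. For fixed y, x³ = 25·y³ + 4, so a solution requires the RHS to be a perfect cube.
Strategy: iterate y from -50 to 50, compute RHS = 25·y³ + 4, and check whether it is a (positive or negative) perfect cube.
Check small values of y:
  y = 0: RHS = 4 is not a perfect cube.
  y = 1: RHS = 29 is not a perfect cube.
  y = -1: RHS = -21 is not a perfect cube.
  y = 2: RHS = 204 is not a perfect cube.
  y = -2: RHS = -196 is not a perfect cube.
  y = 3: RHS = 679 is not a perfect cube.
  y = -3: RHS = -671 is not a perfect cube.
Continuing the search up to |y| = 50 finds no solutions either.
No (x, y) in the scanned range satisfies the equation.

No integer solutions with |y| ≤ 50.


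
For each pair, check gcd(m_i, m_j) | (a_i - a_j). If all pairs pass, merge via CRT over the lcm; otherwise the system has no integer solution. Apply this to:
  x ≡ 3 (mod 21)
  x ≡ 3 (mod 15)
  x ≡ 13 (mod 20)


Moduli 21, 15, 20 are not pairwise coprime, so CRT works modulo lcm(m_i) when all pairwise compatibility conditions hold.
Pairwise compatibility: gcd(m_i, m_j) must divide a_i - a_j for every pair.
Merge one congruence at a time:
  Start: x ≡ 3 (mod 21).
  Combine with x ≡ 3 (mod 15): gcd(21, 15) = 3; 3 - 3 = 0, which IS divisible by 3, so compatible.
    Write x = 3 + 21·t and substitute into x ≡ 3 (mod 15): 21·t ≡ 3 − 3 = 0 (mod 15).
    Divide the congruence (and modulus) by g = 3: 7·t ≡ 0 (mod 5).
    Reduce coefficients mod 5: 2·t ≡ 0 (mod 5).
    The inverse of 2 mod 5 is 3 (since 2·3 = 6 = 1·5 + 1), so t ≡ 3·0 = 0 ≡ 0 (mod 5).
    Then x = 3 + 21·0 = 3, valid modulo lcm(21, 15) = 105: x ≡ 3 (mod 105).
  Combine with x ≡ 13 (mod 20): gcd(105, 20) = 5; 13 - 3 = 10, which IS divisible by 5, so compatible.
    Write x = 3 + 105·t and substitute into x ≡ 13 (mod 20): 105·t ≡ 13 − 3 = 10 (mod 20).
    Divide the congruence (and modulus) by g = 5: 21·t ≡ 2 (mod 4).
    Reduce coefficients mod 4: 1·t ≡ 2 (mod 4).
    So t ≡ 2 (mod 4).
    Then x = 3 + 105·2 = 213, valid modulo lcm(105, 20) = 420: x ≡ 213 (mod 420).
Verify: 213 mod 21 = 3, 213 mod 15 = 3, 213 mod 20 = 13.

x ≡ 213 (mod 420).


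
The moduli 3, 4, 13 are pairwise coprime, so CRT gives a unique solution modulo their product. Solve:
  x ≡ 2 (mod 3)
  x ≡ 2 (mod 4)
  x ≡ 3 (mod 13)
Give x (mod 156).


Moduli 3, 4, 13 are pairwise coprime; by CRT there is a unique solution modulo M = 3 · 4 · 13 = 156.
Solve pairwise, accumulating the modulus:
  Start with x ≡ 2 (mod 3).
  Combine with x ≡ 2 (mod 4): since gcd(3, 4) = 1, we get a unique residue mod 12.
    Write x = 2 + 3·t and substitute into x ≡ 2 (mod 4): 3·t ≡ 2 − 2 = 0 (mod 4).
    The inverse of 3 mod 4 is 3 (since 3·3 = 9 = 2·4 + 1), so t ≡ 3·0 = 0 ≡ 0 (mod 4).
    Then x = 2 + 3·0 = 2, valid modulo lcm(3, 4) = 12: x ≡ 2 (mod 12).
  Combine with x ≡ 3 (mod 13): since gcd(12, 13) = 1, we get a unique residue mod 156.
    Write x = 2 + 12·t and substitute into x ≡ 3 (mod 13): 12·t ≡ 3 − 2 = 1 (mod 13).
    The inverse of 12 mod 13 is 12 (since 12·12 = 144 = 11·13 + 1), so t ≡ 12·1 = 12 ≡ 12 (mod 13).
    Then x = 2 + 12·12 = 146, valid modulo lcm(12, 13) = 156: x ≡ 146 (mod 156).
Verify: 146 mod 3 = 2 ✓, 146 mod 4 = 2 ✓, 146 mod 13 = 3 ✓.

x ≡ 146 (mod 156).


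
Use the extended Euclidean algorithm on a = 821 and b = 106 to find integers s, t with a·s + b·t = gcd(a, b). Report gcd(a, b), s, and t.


Euclidean algorithm on (821, 106) — divide until remainder is 0:
  821 = 7 · 106 + 79
  106 = 1 · 79 + 27
  79 = 2 · 27 + 25
  27 = 1 · 25 + 2
  25 = 12 · 2 + 1
  2 = 2 · 1 + 0
gcd(821, 106) = 1.
Track Bezout coefficients alongside the remainders: start with r₀ = 821 = a·1 + b·0 (s = 1, t = 0) and r₁ = 106 = a·0 + b·1 (s = 0, t = 1); each new remainder r_{k+1} = r_{k-1} − q_k·r_k inherits s_{k+1} = s_{k-1} − q_k·s_k, t_{k+1} = t_{k-1} − q_k·t_k, so r_k = a·s_k + b·t_k at every step:
  q = 7: r = 79, s = 1 − 7·0 = 1, t = 0 − 7·1 = -7  (check: 821·1 + 106·(-7) = 79)
  q = 1: r = 27, s = 0 − 1·1 = -1, t = 1 − 1·(-7) = 8  (check: 821·(-1) + 106·8 = 27)
  q = 2: r = 25, s = 1 − 2·(-1) = 3, t = -7 − 2·8 = -23  (check: 821·3 + 106·(-23) = 25)
  q = 1: r = 2, s = -1 − 1·3 = -4, t = 8 − 1·(-23) = 31  (check: 821·(-4) + 106·31 = 2)
  q = 12: r = 1, s = 3 − 12·(-4) = 51, t = -23 − 12·31 = -395  (check: 821·51 + 106·(-395) = 1)
The row with r = 1 (the gcd) gives the Bezout coefficients s = 51, t = -395.
Result: 821 · (51) + 106 · (-395) = 1.

gcd(821, 106) = 1; s = 51, t = -395 (check: 821·51 + 106·(-395) = 1).


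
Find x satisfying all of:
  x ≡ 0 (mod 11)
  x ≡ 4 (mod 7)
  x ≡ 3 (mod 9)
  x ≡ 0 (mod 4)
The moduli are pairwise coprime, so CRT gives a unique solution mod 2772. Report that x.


Product of moduli M = 11 · 7 · 9 · 4 = 2772.
Merge one congruence at a time:
  Start: x ≡ 0 (mod 11).
  Combine with x ≡ 4 (mod 7); new modulus lcm = 77.
    Write x = 0 + 11·t and substitute into x ≡ 4 (mod 7): 11·t ≡ 4 − 0 = 4 (mod 7).
    Reduce coefficients mod 7: 4·t ≡ 4 (mod 7).
    The inverse of 4 mod 7 is 2 (since 4·2 = 8 = 1·7 + 1), so t ≡ 2·4 = 8 ≡ 1 (mod 7).
    Then x = 0 + 11·1 = 11, valid modulo lcm(11, 7) = 77: x ≡ 11 (mod 77).
  Combine with x ≡ 3 (mod 9); new modulus lcm = 693.
    Write x = 11 + 77·t and substitute into x ≡ 3 (mod 9): 77·t ≡ 3 − 11 = -8 (mod 9).
    Reduce coefficients mod 9: 5·t ≡ 1 (mod 9).
    The inverse of 5 mod 9 is 2 (since 5·2 = 10 = 1·9 + 1), so t ≡ 2·1 = 2 ≡ 2 (mod 9).
    Then x = 11 + 77·2 = 165, valid modulo lcm(77, 9) = 693: x ≡ 165 (mod 693).
  Combine with x ≡ 0 (mod 4); new modulus lcm = 2772.
    Write x = 165 + 693·t and substitute into x ≡ 0 (mod 4): 693·t ≡ 0 − 165 = -165 (mod 4).
    Reduce coefficients mod 4: 1·t ≡ 3 (mod 4).
    So t ≡ 3 (mod 4).
    Then x = 165 + 693·3 = 2244, valid modulo lcm(693, 4) = 2772: x ≡ 2244 (mod 2772).
Verify against each original: 2244 mod 11 = 0, 2244 mod 7 = 4, 2244 mod 9 = 3, 2244 mod 4 = 0.

x ≡ 2244 (mod 2772).


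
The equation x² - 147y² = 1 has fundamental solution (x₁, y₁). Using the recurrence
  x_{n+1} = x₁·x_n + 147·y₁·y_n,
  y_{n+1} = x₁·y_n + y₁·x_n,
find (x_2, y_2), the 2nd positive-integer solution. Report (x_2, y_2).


Step 1: Find the fundamental solution (x₁, y₁) of x² - 147y² = 1.
  Expand √147 as a continued fraction. a₀ = ⌊√147⌋ = 12; iterate m_{k+1} = d_k·a_k − m_k, d_{k+1} = (147 − m_{k+1}²)/d_k, a_{k+1} = ⌊(a₀ + m_{k+1})/d_{k+1}⌋ (starting m₀ = 0, d₀ = 1), with convergents p_k = a_k·p_{k-1} + p_{k-2}, q_k = a_k·q_{k-1} + q_{k-2} (p₋₁ = 1, q₋₁ = 0):
  k = 0: a₀ = 12; p₀/q₀ = 12/1; p₀² − 147·q₀² = 144 − 147 = -3.
  k = 1: m = 12, d = 3, a = ⌊(12 + 12)/3⌋ = 8; p/q = (8·12 + 1)/(8·1 + 0) = 97/8; p² − 147·q² = 9409 − 9408 = 1.
  The first convergent with p² − 147·q² = 1 gives the fundamental solution (x₁, y₁) = (97, 8).
Step 2: Apply the recurrence (x_{n+1}, y_{n+1}) = (x₁x_n + 147y₁y_n, x₁y_n + y₁x_n) repeatedly.
  From (x_1, y_1) = (97, 8): x_2 = 97·97 + 147·8·8 = 18817; y_2 = 97·8 + 8·97 = 1552.
Step 3: Verify x_2² - 147·y_2² = 354079489 - 354079488 = 1 (should be 1). ✓

(x_1, y_1) = (97, 8); (x_2, y_2) = (18817, 1552).


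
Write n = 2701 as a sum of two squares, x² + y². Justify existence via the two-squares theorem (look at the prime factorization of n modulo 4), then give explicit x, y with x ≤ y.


Step 1: Factor n = 2701 = 37 · 73.
Step 2: Check the mod-4 condition on each prime factor: 37 ≡ 1 (mod 4), exponent 1; 73 ≡ 1 (mod 4), exponent 1.
All primes ≡ 3 (mod 4) appear to even exponent (or don't appear), so by the two-squares theorem n IS expressible as a sum of two squares.
Step 3: Build a representation. Here n = 37 · 73 is a product of primes ≡ 1 (mod 4). Each prime p ≡ 1 (mod 4) is itself a sum of two squares; find a² by testing p − a² for a perfect square:
  37: 37 − 1² = 36 = 6² ⇒ 37 = 1² + 6².
  73: 73 − 1² = 72, 73 − 2² = 69, 73 − 3² = 64 = 8² ⇒ 73 = 3² + 8².
  Combine using the Brahmagupta–Fibonacci identity (a² + b²)(c² + d²) = (ac − bd)² + (ad + bc)² = (ac + bd)² + (ad − bc)²:
  37 · 73 = 2701: from (1² + 6²)(3² + 8²), take (1·3 − 6·8, 1·8 + 6·3) = (3 − 48, 8 + 18) = (-45, 26); dropping signs (only squares matter) gives (45, 26); check 45² + 26² = 2025 + 676 = 2701 ✓.
Step 4: Order so x ≤ y and verify: 26² + 45² = 676 + 2025 = 2701 = n. ✓

n = 2701 = 26² + 45² (one valid representation with x ≤ y).


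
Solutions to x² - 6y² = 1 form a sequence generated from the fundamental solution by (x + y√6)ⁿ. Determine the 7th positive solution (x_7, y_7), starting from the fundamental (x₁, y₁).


Step 1: Find the fundamental solution (x₁, y₁) of x² - 6y² = 1.
  Expand √6 as a continued fraction. a₀ = ⌊√6⌋ = 2; iterate m_{k+1} = d_k·a_k − m_k, d_{k+1} = (6 − m_{k+1}²)/d_k, a_{k+1} = ⌊(a₀ + m_{k+1})/d_{k+1}⌋ (starting m₀ = 0, d₀ = 1), with convergents p_k = a_k·p_{k-1} + p_{k-2}, q_k = a_k·q_{k-1} + q_{k-2} (p₋₁ = 1, q₋₁ = 0):
  k = 0: a₀ = 2; p₀/q₀ = 2/1; p₀² − 6·q₀² = 4 − 6 = -2.
  k = 1: m = 2, d = 2, a = ⌊(2 + 2)/2⌋ = 2; p/q = (2·2 + 1)/(2·1 + 0) = 5/2; p² − 6·q² = 25 − 24 = 1.
  The first convergent with p² − 6·q² = 1 gives the fundamental solution (x₁, y₁) = (5, 2).
Step 2: Apply the recurrence (x_{n+1}, y_{n+1}) = (x₁x_n + 6y₁y_n, x₁y_n + y₁x_n) repeatedly.
  From (x_1, y_1) = (5, 2): x_2 = 5·5 + 6·2·2 = 49; y_2 = 5·2 + 2·5 = 20.
  From (x_2, y_2) = (49, 20): x_3 = 5·49 + 6·2·20 = 485; y_3 = 5·20 + 2·49 = 198.
  From (x_3, y_3) = (485, 198): x_4 = 5·485 + 6·2·198 = 4801; y_4 = 5·198 + 2·485 = 1960.
  From (x_4, y_4) = (4801, 1960): x_5 = 5·4801 + 6·2·1960 = 47525; y_5 = 5·1960 + 2·4801 = 19402.
  From (x_5, y_5) = (47525, 19402): x_6 = 5·47525 + 6·2·19402 = 470449; y_6 = 5·19402 + 2·47525 = 192060.
  From (x_6, y_6) = (470449, 192060): x_7 = 5·470449 + 6·2·192060 = 4656965; y_7 = 5·192060 + 2·470449 = 1901198.
Step 3: Verify x_7² - 6·y_7² = 21687323011225 - 21687323011224 = 1 (should be 1). ✓

(x_1, y_1) = (5, 2); (x_7, y_7) = (4656965, 1901198).


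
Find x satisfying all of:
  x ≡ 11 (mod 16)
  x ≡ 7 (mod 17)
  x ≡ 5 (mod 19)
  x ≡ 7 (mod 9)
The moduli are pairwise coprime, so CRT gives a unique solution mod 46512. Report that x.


Product of moduli M = 16 · 17 · 19 · 9 = 46512.
Merge one congruence at a time:
  Start: x ≡ 11 (mod 16).
  Combine with x ≡ 7 (mod 17); new modulus lcm = 272.
    Write x = 11 + 16·t and substitute into x ≡ 7 (mod 17): 16·t ≡ 7 − 11 = -4 (mod 17).
    Reduce coefficients mod 17: 16·t ≡ 13 (mod 17).
    The inverse of 16 mod 17 is 16 (since 16·16 = 256 = 15·17 + 1), so t ≡ 16·13 = 208 ≡ 4 (mod 17).
    Then x = 11 + 16·4 = 75, valid modulo lcm(16, 17) = 272: x ≡ 75 (mod 272).
  Combine with x ≡ 5 (mod 19); new modulus lcm = 5168.
    Write x = 75 + 272·t and substitute into x ≡ 5 (mod 19): 272·t ≡ 5 − 75 = -70 (mod 19).
    Reduce coefficients mod 19: 6·t ≡ 6 (mod 19).
    The inverse of 6 mod 19 is 16 (since 6·16 = 96 = 5·19 + 1), so t ≡ 16·6 = 96 ≡ 1 (mod 19).
    Then x = 75 + 272·1 = 347, valid modulo lcm(272, 19) = 5168: x ≡ 347 (mod 5168).
  Combine with x ≡ 7 (mod 9); new modulus lcm = 46512.
    Write x = 347 + 5168·t and substitute into x ≡ 7 (mod 9): 5168·t ≡ 7 − 347 = -340 (mod 9).
    Reduce coefficients mod 9: 2·t ≡ 2 (mod 9).
    The inverse of 2 mod 9 is 5 (since 2·5 = 10 = 1·9 + 1), so t ≡ 5·2 = 10 ≡ 1 (mod 9).
    Then x = 347 + 5168·1 = 5515, valid modulo lcm(5168, 9) = 46512: x ≡ 5515 (mod 46512).
Verify against each original: 5515 mod 16 = 11, 5515 mod 17 = 7, 5515 mod 19 = 5, 5515 mod 9 = 7.

x ≡ 5515 (mod 46512).


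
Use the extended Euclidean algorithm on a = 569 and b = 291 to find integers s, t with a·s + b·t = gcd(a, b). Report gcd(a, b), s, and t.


Euclidean algorithm on (569, 291) — divide until remainder is 0:
  569 = 1 · 291 + 278
  291 = 1 · 278 + 13
  278 = 21 · 13 + 5
  13 = 2 · 5 + 3
  5 = 1 · 3 + 2
  3 = 1 · 2 + 1
  2 = 2 · 1 + 0
gcd(569, 291) = 1.
Track Bezout coefficients alongside the remainders: start with r₀ = 569 = a·1 + b·0 (s = 1, t = 0) and r₁ = 291 = a·0 + b·1 (s = 0, t = 1); each new remainder r_{k+1} = r_{k-1} − q_k·r_k inherits s_{k+1} = s_{k-1} − q_k·s_k, t_{k+1} = t_{k-1} − q_k·t_k, so r_k = a·s_k + b·t_k at every step:
  q = 1: r = 278, s = 1 − 1·0 = 1, t = 0 − 1·1 = -1  (check: 569·1 + 291·(-1) = 278)
  q = 1: r = 13, s = 0 − 1·1 = -1, t = 1 − 1·(-1) = 2  (check: 569·(-1) + 291·2 = 13)
  q = 21: r = 5, s = 1 − 21·(-1) = 22, t = -1 − 21·2 = -43  (check: 569·22 + 291·(-43) = 5)
  q = 2: r = 3, s = -1 − 2·22 = -45, t = 2 − 2·(-43) = 88  (check: 569·(-45) + 291·88 = 3)
  q = 1: r = 2, s = 22 − 1·(-45) = 67, t = -43 − 1·88 = -131  (check: 569·67 + 291·(-131) = 2)
  q = 1: r = 1, s = -45 − 1·67 = -112, t = 88 − 1·(-131) = 219  (check: 569·(-112) + 291·219 = 1)
The row with r = 1 (the gcd) gives the Bezout coefficients s = -112, t = 219.
Result: 569 · (-112) + 291 · (219) = 1.

gcd(569, 291) = 1; s = -112, t = 219 (check: 569·(-112) + 291·219 = 1).


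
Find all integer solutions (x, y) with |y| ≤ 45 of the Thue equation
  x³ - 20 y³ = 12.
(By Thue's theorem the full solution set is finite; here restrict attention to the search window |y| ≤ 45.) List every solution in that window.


The equation is x³ - 20y³ = 12. For fixed y, x³ = 20·y³ + 12, so a solution requires the RHS to be a perfect cube.
Strategy: iterate y from -45 to 45, compute RHS = 20·y³ + 12, and check whether it is a (positive or negative) perfect cube.
Check small values of y:
  y = 0: RHS = 12 is not a perfect cube.
  y = 1: RHS = 32 is not a perfect cube.
  y = -1: RHS = -8 = (-2)³ ⇒ x = -2 works.
  y = 2: RHS = 172 is not a perfect cube.
  y = -2: RHS = -148 is not a perfect cube.
  y = 3: RHS = 552 is not a perfect cube.
  y = -3: RHS = -528 is not a perfect cube.
Continuing the search up to |y| = 45 finds no further solutions beyond those listed.
Collected solutions: (-2, -1).

Solutions (with |y| ≤ 45): (-2, -1).


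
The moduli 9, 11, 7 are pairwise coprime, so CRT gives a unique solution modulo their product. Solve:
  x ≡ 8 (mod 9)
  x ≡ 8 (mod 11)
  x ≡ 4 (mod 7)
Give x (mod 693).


Moduli 9, 11, 7 are pairwise coprime; by CRT there is a unique solution modulo M = 9 · 11 · 7 = 693.
Solve pairwise, accumulating the modulus:
  Start with x ≡ 8 (mod 9).
  Combine with x ≡ 8 (mod 11): since gcd(9, 11) = 1, we get a unique residue mod 99.
    Write x = 8 + 9·t and substitute into x ≡ 8 (mod 11): 9·t ≡ 8 − 8 = 0 (mod 11).
    The inverse of 9 mod 11 is 5 (since 9·5 = 45 = 4·11 + 1), so t ≡ 5·0 = 0 ≡ 0 (mod 11).
    Then x = 8 + 9·0 = 8, valid modulo lcm(9, 11) = 99: x ≡ 8 (mod 99).
  Combine with x ≡ 4 (mod 7): since gcd(99, 7) = 1, we get a unique residue mod 693.
    Write x = 8 + 99·t and substitute into x ≡ 4 (mod 7): 99·t ≡ 4 − 8 = -4 (mod 7).
    Reduce coefficients mod 7: 1·t ≡ 3 (mod 7).
    So t ≡ 3 (mod 7).
    Then x = 8 + 99·3 = 305, valid modulo lcm(99, 7) = 693: x ≡ 305 (mod 693).
Verify: 305 mod 9 = 8 ✓, 305 mod 11 = 8 ✓, 305 mod 7 = 4 ✓.

x ≡ 305 (mod 693).


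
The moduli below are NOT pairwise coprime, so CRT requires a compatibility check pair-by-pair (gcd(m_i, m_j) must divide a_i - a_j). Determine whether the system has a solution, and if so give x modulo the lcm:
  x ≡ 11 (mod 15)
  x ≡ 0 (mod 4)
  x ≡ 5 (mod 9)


Moduli 15, 4, 9 are not pairwise coprime, so CRT works modulo lcm(m_i) when all pairwise compatibility conditions hold.
Pairwise compatibility: gcd(m_i, m_j) must divide a_i - a_j for every pair.
Merge one congruence at a time:
  Start: x ≡ 11 (mod 15).
  Combine with x ≡ 0 (mod 4): gcd(15, 4) = 1; 0 - 11 = -11, which IS divisible by 1, so compatible.
    Write x = 11 + 15·t and substitute into x ≡ 0 (mod 4): 15·t ≡ 0 − 11 = -11 (mod 4).
    Reduce coefficients mod 4: 3·t ≡ 1 (mod 4).
    The inverse of 3 mod 4 is 3 (since 3·3 = 9 = 2·4 + 1), so t ≡ 3·1 = 3 ≡ 3 (mod 4).
    Then x = 11 + 15·3 = 56, valid modulo lcm(15, 4) = 60: x ≡ 56 (mod 60).
  Combine with x ≡ 5 (mod 9): gcd(60, 9) = 3; 5 - 56 = -51, which IS divisible by 3, so compatible.
    Write x = 56 + 60·t and substitute into x ≡ 5 (mod 9): 60·t ≡ 5 − 56 = -51 (mod 9).
    Divide the congruence (and modulus) by g = 3: 20·t ≡ -17 (mod 3).
    Reduce coefficients mod 3: 2·t ≡ 1 (mod 3).
    The inverse of 2 mod 3 is 2 (since 2·2 = 4 = 1·3 + 1), so t ≡ 2·1 = 2 ≡ 2 (mod 3).
    Then x = 56 + 60·2 = 176, valid modulo lcm(60, 9) = 180: x ≡ 176 (mod 180).
Verify: 176 mod 15 = 11, 176 mod 4 = 0, 176 mod 9 = 5.

x ≡ 176 (mod 180).


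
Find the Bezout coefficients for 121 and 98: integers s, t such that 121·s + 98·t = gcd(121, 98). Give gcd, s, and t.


Euclidean algorithm on (121, 98) — divide until remainder is 0:
  121 = 1 · 98 + 23
  98 = 4 · 23 + 6
  23 = 3 · 6 + 5
  6 = 1 · 5 + 1
  5 = 5 · 1 + 0
gcd(121, 98) = 1.
Track Bezout coefficients alongside the remainders: start with r₀ = 121 = a·1 + b·0 (s = 1, t = 0) and r₁ = 98 = a·0 + b·1 (s = 0, t = 1); each new remainder r_{k+1} = r_{k-1} − q_k·r_k inherits s_{k+1} = s_{k-1} − q_k·s_k, t_{k+1} = t_{k-1} − q_k·t_k, so r_k = a·s_k + b·t_k at every step:
  q = 1: r = 23, s = 1 − 1·0 = 1, t = 0 − 1·1 = -1  (check: 121·1 + 98·(-1) = 23)
  q = 4: r = 6, s = 0 − 4·1 = -4, t = 1 − 4·(-1) = 5  (check: 121·(-4) + 98·5 = 6)
  q = 3: r = 5, s = 1 − 3·(-4) = 13, t = -1 − 3·5 = -16  (check: 121·13 + 98·(-16) = 5)
  q = 1: r = 1, s = -4 − 1·13 = -17, t = 5 − 1·(-16) = 21  (check: 121·(-17) + 98·21 = 1)
The row with r = 1 (the gcd) gives the Bezout coefficients s = -17, t = 21.
Result: 121 · (-17) + 98 · (21) = 1.

gcd(121, 98) = 1; s = -17, t = 21 (check: 121·(-17) + 98·21 = 1).


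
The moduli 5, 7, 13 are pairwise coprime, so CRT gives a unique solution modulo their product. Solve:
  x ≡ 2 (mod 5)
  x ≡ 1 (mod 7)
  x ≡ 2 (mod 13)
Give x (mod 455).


Moduli 5, 7, 13 are pairwise coprime; by CRT there is a unique solution modulo M = 5 · 7 · 13 = 455.
Solve pairwise, accumulating the modulus:
  Start with x ≡ 2 (mod 5).
  Combine with x ≡ 1 (mod 7): since gcd(5, 7) = 1, we get a unique residue mod 35.
    Write x = 2 + 5·t and substitute into x ≡ 1 (mod 7): 5·t ≡ 1 − 2 = -1 (mod 7).
    Reduce coefficients mod 7: 5·t ≡ 6 (mod 7).
    The inverse of 5 mod 7 is 3 (since 5·3 = 15 = 2·7 + 1), so t ≡ 3·6 = 18 ≡ 4 (mod 7).
    Then x = 2 + 5·4 = 22, valid modulo lcm(5, 7) = 35: x ≡ 22 (mod 35).
  Combine with x ≡ 2 (mod 13): since gcd(35, 13) = 1, we get a unique residue mod 455.
    Write x = 22 + 35·t and substitute into x ≡ 2 (mod 13): 35·t ≡ 2 − 22 = -20 (mod 13).
    Reduce coefficients mod 13: 9·t ≡ 6 (mod 13).
    The inverse of 9 mod 13 is 3 (since 9·3 = 27 = 2·13 + 1), so t ≡ 3·6 = 18 ≡ 5 (mod 13).
    Then x = 22 + 35·5 = 197, valid modulo lcm(35, 13) = 455: x ≡ 197 (mod 455).
Verify: 197 mod 5 = 2 ✓, 197 mod 7 = 1 ✓, 197 mod 13 = 2 ✓.

x ≡ 197 (mod 455).


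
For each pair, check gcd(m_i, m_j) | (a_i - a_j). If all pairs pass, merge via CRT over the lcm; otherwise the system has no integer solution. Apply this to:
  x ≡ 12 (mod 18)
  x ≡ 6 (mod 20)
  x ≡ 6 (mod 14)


Moduli 18, 20, 14 are not pairwise coprime, so CRT works modulo lcm(m_i) when all pairwise compatibility conditions hold.
Pairwise compatibility: gcd(m_i, m_j) must divide a_i - a_j for every pair.
Merge one congruence at a time:
  Start: x ≡ 12 (mod 18).
  Combine with x ≡ 6 (mod 20): gcd(18, 20) = 2; 6 - 12 = -6, which IS divisible by 2, so compatible.
    Write x = 12 + 18·t and substitute into x ≡ 6 (mod 20): 18·t ≡ 6 − 12 = -6 (mod 20).
    Divide the congruence (and modulus) by g = 2: 9·t ≡ -3 (mod 10).
    Reduce coefficients mod 10: 9·t ≡ 7 (mod 10).
    The inverse of 9 mod 10 is 9 (since 9·9 = 81 = 8·10 + 1), so t ≡ 9·7 = 63 ≡ 3 (mod 10).
    Then x = 12 + 18·3 = 66, valid modulo lcm(18, 20) = 180: x ≡ 66 (mod 180).
  Combine with x ≡ 6 (mod 14): gcd(180, 14) = 2; 6 - 66 = -60, which IS divisible by 2, so compatible.
    Write x = 66 + 180·t and substitute into x ≡ 6 (mod 14): 180·t ≡ 6 − 66 = -60 (mod 14).
    Divide the congruence (and modulus) by g = 2: 90·t ≡ -30 (mod 7).
    Reduce coefficients mod 7: 6·t ≡ 5 (mod 7).
    The inverse of 6 mod 7 is 6 (since 6·6 = 36 = 5·7 + 1), so t ≡ 6·5 = 30 ≡ 2 (mod 7).
    Then x = 66 + 180·2 = 426, valid modulo lcm(180, 14) = 1260: x ≡ 426 (mod 1260).
Verify: 426 mod 18 = 12, 426 mod 20 = 6, 426 mod 14 = 6.

x ≡ 426 (mod 1260).


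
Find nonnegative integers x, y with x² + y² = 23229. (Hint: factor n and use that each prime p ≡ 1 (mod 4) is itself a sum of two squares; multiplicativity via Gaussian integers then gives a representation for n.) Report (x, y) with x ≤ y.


Step 1: Factor n = 23229 = 3^2 · 29 · 89.
Step 2: Check the mod-4 condition on each prime factor: 3 ≡ 3 (mod 4), exponent 2 (must be even); 29 ≡ 1 (mod 4), exponent 1; 89 ≡ 1 (mod 4), exponent 1.
All primes ≡ 3 (mod 4) appear to even exponent (or don't appear), so by the two-squares theorem n IS expressible as a sum of two squares.
Step 3: Build a representation. Group n = k² · m with k = 3 and m = 29 · 89 = 2581 (a product of primes ≡ 1 (mod 4)); a representation of m scales to one of n via (k·x)² + (k·y)² = k²(x² + y²). Each prime p ≡ 1 (mod 4) is itself a sum of two squares; find a² by testing p − a² for a perfect square:
  29: 29 − 1² = 28, 29 − 2² = 25 = 5² ⇒ 29 = 2² + 5².
  89: 89 − 1² = 88, 89 − 2² = 85, 89 − 3² = 80, 89 − 4² = 73, 89 − 5² = 64 = 8² ⇒ 89 = 5² + 8².
  Combine using the Brahmagupta–Fibonacci identity (a² + b²)(c² + d²) = (ac − bd)² + (ad + bc)² = (ac + bd)² + (ad − bc)²:
  29 · 89 = 2581: from (2² + 5²)(5² + 8²), take (2·5 − 5·8, 2·8 + 5·5) = (10 − 40, 16 + 25) = (-30, 41); dropping signs (only squares matter) gives (30, 41); check 30² + 41² = 900 + 1681 = 2581 ✓.
  Scale by k = 3: (3·30, 3·41) = (90, 123).
Step 4: Order so x ≤ y and verify: 90² + 123² = 8100 + 15129 = 23229 = n. ✓

n = 23229 = 90² + 123² (one valid representation with x ≤ y).
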